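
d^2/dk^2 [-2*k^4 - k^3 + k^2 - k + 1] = -24*k^2 - 6*k + 2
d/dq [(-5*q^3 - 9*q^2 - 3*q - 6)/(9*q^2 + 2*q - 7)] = (-45*q^4 - 20*q^3 + 114*q^2 + 234*q + 33)/(81*q^4 + 36*q^3 - 122*q^2 - 28*q + 49)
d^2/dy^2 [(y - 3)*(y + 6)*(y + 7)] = 6*y + 20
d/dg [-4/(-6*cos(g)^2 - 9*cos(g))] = 4*(4*cos(g) + 3)*sin(g)/(3*(2*cos(g) + 3)^2*cos(g)^2)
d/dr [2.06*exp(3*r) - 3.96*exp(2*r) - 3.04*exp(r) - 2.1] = (6.18*exp(2*r) - 7.92*exp(r) - 3.04)*exp(r)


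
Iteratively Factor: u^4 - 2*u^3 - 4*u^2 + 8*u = (u)*(u^3 - 2*u^2 - 4*u + 8) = u*(u + 2)*(u^2 - 4*u + 4) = u*(u - 2)*(u + 2)*(u - 2)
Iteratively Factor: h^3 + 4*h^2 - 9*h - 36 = (h - 3)*(h^2 + 7*h + 12) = (h - 3)*(h + 4)*(h + 3)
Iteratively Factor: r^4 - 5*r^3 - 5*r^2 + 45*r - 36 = (r - 1)*(r^3 - 4*r^2 - 9*r + 36) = (r - 4)*(r - 1)*(r^2 - 9) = (r - 4)*(r - 1)*(r + 3)*(r - 3)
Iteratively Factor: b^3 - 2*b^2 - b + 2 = (b - 1)*(b^2 - b - 2) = (b - 1)*(b + 1)*(b - 2)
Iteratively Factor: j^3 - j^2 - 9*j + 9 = (j - 1)*(j^2 - 9) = (j - 1)*(j + 3)*(j - 3)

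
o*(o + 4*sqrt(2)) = o^2 + 4*sqrt(2)*o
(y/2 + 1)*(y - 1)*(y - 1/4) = y^3/2 + 3*y^2/8 - 9*y/8 + 1/4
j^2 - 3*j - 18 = (j - 6)*(j + 3)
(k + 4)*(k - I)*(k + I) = k^3 + 4*k^2 + k + 4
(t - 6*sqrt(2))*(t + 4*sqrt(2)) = t^2 - 2*sqrt(2)*t - 48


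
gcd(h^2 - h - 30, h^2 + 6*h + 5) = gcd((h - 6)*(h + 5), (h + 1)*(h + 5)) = h + 5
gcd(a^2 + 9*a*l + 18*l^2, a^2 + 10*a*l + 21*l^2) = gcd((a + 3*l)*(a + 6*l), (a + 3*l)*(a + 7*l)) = a + 3*l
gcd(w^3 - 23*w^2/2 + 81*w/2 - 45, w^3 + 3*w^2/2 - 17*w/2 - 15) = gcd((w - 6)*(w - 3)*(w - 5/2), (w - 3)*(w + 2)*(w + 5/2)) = w - 3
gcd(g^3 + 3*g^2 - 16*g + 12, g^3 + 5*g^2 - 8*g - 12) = g^2 + 4*g - 12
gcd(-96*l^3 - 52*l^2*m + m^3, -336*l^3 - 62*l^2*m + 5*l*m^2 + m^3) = 48*l^2 + 2*l*m - m^2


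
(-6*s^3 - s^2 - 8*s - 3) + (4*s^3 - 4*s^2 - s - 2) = -2*s^3 - 5*s^2 - 9*s - 5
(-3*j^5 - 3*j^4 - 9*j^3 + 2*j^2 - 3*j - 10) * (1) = -3*j^5 - 3*j^4 - 9*j^3 + 2*j^2 - 3*j - 10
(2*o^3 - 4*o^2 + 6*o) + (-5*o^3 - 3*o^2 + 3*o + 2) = -3*o^3 - 7*o^2 + 9*o + 2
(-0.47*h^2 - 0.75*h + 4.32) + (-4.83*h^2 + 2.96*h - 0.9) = -5.3*h^2 + 2.21*h + 3.42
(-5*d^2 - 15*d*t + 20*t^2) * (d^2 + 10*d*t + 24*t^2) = -5*d^4 - 65*d^3*t - 250*d^2*t^2 - 160*d*t^3 + 480*t^4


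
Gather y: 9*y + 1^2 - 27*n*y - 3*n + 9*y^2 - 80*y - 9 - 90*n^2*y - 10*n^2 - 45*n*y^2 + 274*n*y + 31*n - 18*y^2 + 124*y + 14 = -10*n^2 + 28*n + y^2*(-45*n - 9) + y*(-90*n^2 + 247*n + 53) + 6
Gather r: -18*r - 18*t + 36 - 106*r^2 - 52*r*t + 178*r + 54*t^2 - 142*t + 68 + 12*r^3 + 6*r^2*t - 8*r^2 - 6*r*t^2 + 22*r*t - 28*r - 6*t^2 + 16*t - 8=12*r^3 + r^2*(6*t - 114) + r*(-6*t^2 - 30*t + 132) + 48*t^2 - 144*t + 96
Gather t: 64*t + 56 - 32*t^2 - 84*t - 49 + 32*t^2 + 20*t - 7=0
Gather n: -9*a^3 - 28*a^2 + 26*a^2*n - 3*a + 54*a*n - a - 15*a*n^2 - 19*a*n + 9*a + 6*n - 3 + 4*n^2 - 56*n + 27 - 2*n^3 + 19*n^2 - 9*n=-9*a^3 - 28*a^2 + 5*a - 2*n^3 + n^2*(23 - 15*a) + n*(26*a^2 + 35*a - 59) + 24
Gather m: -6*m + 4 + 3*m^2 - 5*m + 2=3*m^2 - 11*m + 6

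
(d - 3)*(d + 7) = d^2 + 4*d - 21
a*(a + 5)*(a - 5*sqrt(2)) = a^3 - 5*sqrt(2)*a^2 + 5*a^2 - 25*sqrt(2)*a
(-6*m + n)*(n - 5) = -6*m*n + 30*m + n^2 - 5*n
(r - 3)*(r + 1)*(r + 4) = r^3 + 2*r^2 - 11*r - 12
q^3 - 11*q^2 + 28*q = q*(q - 7)*(q - 4)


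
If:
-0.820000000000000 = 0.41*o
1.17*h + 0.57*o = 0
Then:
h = 0.97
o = -2.00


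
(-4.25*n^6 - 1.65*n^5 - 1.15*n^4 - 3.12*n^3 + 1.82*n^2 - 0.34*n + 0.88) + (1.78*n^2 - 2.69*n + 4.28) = -4.25*n^6 - 1.65*n^5 - 1.15*n^4 - 3.12*n^3 + 3.6*n^2 - 3.03*n + 5.16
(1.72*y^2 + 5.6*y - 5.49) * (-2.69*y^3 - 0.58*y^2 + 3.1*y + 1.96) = -4.6268*y^5 - 16.0616*y^4 + 16.8521*y^3 + 23.9154*y^2 - 6.043*y - 10.7604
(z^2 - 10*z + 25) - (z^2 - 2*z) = 25 - 8*z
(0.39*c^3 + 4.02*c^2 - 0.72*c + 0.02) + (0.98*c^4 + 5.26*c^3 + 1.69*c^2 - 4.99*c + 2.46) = 0.98*c^4 + 5.65*c^3 + 5.71*c^2 - 5.71*c + 2.48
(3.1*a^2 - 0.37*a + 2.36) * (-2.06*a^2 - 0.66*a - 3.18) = -6.386*a^4 - 1.2838*a^3 - 14.4754*a^2 - 0.381*a - 7.5048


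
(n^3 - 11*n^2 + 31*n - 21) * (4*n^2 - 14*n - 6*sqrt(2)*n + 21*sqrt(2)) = 4*n^5 - 58*n^4 - 6*sqrt(2)*n^4 + 87*sqrt(2)*n^3 + 278*n^3 - 417*sqrt(2)*n^2 - 518*n^2 + 294*n + 777*sqrt(2)*n - 441*sqrt(2)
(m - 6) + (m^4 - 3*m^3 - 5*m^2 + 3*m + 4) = m^4 - 3*m^3 - 5*m^2 + 4*m - 2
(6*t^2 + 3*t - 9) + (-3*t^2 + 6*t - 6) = 3*t^2 + 9*t - 15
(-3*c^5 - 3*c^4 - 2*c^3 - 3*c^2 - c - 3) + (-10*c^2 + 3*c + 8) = -3*c^5 - 3*c^4 - 2*c^3 - 13*c^2 + 2*c + 5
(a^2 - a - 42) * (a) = a^3 - a^2 - 42*a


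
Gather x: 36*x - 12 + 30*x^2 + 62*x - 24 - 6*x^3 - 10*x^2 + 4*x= -6*x^3 + 20*x^2 + 102*x - 36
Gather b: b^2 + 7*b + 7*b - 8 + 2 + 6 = b^2 + 14*b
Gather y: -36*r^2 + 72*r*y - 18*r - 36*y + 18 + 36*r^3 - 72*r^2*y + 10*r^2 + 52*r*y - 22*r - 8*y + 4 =36*r^3 - 26*r^2 - 40*r + y*(-72*r^2 + 124*r - 44) + 22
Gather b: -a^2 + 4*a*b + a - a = -a^2 + 4*a*b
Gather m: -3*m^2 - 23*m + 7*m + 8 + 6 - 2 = -3*m^2 - 16*m + 12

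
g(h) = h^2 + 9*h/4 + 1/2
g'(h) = 2*h + 9/4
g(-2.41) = 0.89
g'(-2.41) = -2.57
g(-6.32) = 26.22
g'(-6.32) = -10.39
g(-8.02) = 46.78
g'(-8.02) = -13.79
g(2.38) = 11.52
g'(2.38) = 7.01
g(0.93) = 3.46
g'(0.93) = 4.11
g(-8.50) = 53.62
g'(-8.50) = -14.75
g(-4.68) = 11.87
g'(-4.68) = -7.11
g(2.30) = 10.96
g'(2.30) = 6.85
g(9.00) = 101.75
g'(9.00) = 20.25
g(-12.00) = 117.50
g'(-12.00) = -21.75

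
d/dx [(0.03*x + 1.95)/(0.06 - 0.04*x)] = (0.003192*x - 0.004788)/(0.04*x - 0.06)^3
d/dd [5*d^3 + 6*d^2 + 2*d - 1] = 15*d^2 + 12*d + 2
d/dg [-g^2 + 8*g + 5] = 8 - 2*g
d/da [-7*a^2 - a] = -14*a - 1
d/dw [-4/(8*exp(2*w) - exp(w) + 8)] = (64*exp(w) - 4)*exp(w)/(8*exp(2*w) - exp(w) + 8)^2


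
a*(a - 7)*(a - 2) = a^3 - 9*a^2 + 14*a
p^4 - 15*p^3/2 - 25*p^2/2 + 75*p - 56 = (p - 8)*(p - 2)*(p - 1)*(p + 7/2)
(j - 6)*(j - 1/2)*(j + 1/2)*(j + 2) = j^4 - 4*j^3 - 49*j^2/4 + j + 3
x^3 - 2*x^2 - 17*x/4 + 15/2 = (x - 5/2)*(x - 3/2)*(x + 2)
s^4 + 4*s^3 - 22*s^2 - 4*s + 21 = (s - 3)*(s - 1)*(s + 1)*(s + 7)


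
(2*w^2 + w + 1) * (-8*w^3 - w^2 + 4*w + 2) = -16*w^5 - 10*w^4 - w^3 + 7*w^2 + 6*w + 2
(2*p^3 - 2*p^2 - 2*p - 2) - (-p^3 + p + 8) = 3*p^3 - 2*p^2 - 3*p - 10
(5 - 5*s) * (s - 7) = -5*s^2 + 40*s - 35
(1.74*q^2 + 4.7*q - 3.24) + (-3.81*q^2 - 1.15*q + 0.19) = -2.07*q^2 + 3.55*q - 3.05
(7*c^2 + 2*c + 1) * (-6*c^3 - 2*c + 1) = -42*c^5 - 12*c^4 - 20*c^3 + 3*c^2 + 1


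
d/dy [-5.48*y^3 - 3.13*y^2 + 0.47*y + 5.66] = -16.44*y^2 - 6.26*y + 0.47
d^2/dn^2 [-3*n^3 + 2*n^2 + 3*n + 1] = 4 - 18*n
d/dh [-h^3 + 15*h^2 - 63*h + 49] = -3*h^2 + 30*h - 63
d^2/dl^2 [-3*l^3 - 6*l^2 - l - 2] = -18*l - 12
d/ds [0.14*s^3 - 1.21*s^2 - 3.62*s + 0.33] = 0.42*s^2 - 2.42*s - 3.62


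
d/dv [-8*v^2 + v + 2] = 1 - 16*v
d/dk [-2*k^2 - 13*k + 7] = -4*k - 13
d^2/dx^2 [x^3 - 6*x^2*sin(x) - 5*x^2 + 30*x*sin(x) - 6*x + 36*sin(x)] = 6*x^2*sin(x) - 30*x*sin(x) - 24*x*cos(x) + 6*x - 48*sin(x) + 60*cos(x) - 10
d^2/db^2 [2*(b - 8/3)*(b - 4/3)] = 4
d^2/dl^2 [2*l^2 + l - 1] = 4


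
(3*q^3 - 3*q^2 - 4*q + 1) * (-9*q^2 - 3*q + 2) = -27*q^5 + 18*q^4 + 51*q^3 - 3*q^2 - 11*q + 2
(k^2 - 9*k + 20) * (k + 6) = k^3 - 3*k^2 - 34*k + 120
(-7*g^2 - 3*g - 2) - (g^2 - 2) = -8*g^2 - 3*g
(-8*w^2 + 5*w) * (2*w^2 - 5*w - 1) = -16*w^4 + 50*w^3 - 17*w^2 - 5*w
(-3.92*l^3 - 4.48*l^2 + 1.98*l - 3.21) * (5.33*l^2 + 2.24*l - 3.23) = -20.8936*l^5 - 32.6592*l^4 + 13.1798*l^3 + 1.7963*l^2 - 13.5858*l + 10.3683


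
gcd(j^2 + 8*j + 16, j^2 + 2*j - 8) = j + 4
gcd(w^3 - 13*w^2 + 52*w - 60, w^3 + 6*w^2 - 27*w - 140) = w - 5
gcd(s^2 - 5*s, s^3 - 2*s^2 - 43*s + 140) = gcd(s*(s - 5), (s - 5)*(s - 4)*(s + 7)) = s - 5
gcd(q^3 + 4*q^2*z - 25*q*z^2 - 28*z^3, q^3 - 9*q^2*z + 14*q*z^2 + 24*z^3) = -q^2 + 3*q*z + 4*z^2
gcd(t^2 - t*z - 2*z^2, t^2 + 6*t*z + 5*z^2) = t + z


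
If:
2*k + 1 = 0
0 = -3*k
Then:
No Solution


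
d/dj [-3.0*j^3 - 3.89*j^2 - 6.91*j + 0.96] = -9.0*j^2 - 7.78*j - 6.91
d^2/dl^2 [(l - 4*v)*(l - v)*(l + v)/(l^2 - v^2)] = 0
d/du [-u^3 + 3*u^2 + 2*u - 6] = -3*u^2 + 6*u + 2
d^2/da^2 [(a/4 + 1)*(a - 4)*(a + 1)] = 3*a/2 + 1/2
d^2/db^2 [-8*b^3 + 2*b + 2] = -48*b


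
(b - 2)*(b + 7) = b^2 + 5*b - 14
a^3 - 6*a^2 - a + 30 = (a - 5)*(a - 3)*(a + 2)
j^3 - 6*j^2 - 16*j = j*(j - 8)*(j + 2)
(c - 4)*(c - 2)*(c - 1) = c^3 - 7*c^2 + 14*c - 8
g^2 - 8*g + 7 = (g - 7)*(g - 1)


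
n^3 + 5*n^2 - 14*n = n*(n - 2)*(n + 7)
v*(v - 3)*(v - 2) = v^3 - 5*v^2 + 6*v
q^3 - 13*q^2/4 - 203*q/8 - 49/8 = (q - 7)*(q + 1/4)*(q + 7/2)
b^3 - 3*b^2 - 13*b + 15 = (b - 5)*(b - 1)*(b + 3)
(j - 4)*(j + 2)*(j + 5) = j^3 + 3*j^2 - 18*j - 40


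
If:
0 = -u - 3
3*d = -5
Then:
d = -5/3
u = -3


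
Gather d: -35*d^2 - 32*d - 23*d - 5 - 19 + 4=-35*d^2 - 55*d - 20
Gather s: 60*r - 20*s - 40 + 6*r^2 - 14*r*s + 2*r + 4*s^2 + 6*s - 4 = 6*r^2 + 62*r + 4*s^2 + s*(-14*r - 14) - 44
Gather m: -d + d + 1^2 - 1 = 0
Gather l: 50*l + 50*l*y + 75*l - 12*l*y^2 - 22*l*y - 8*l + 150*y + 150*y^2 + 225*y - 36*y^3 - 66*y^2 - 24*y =l*(-12*y^2 + 28*y + 117) - 36*y^3 + 84*y^2 + 351*y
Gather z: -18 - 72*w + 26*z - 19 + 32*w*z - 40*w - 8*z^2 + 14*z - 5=-112*w - 8*z^2 + z*(32*w + 40) - 42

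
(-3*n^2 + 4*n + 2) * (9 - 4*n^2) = 12*n^4 - 16*n^3 - 35*n^2 + 36*n + 18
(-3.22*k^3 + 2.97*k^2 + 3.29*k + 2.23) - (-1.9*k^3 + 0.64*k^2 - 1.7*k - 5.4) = -1.32*k^3 + 2.33*k^2 + 4.99*k + 7.63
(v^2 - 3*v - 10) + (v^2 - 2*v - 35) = 2*v^2 - 5*v - 45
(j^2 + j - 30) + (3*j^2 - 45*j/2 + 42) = 4*j^2 - 43*j/2 + 12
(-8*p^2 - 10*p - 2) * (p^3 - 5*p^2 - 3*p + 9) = -8*p^5 + 30*p^4 + 72*p^3 - 32*p^2 - 84*p - 18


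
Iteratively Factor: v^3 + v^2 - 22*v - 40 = (v + 2)*(v^2 - v - 20) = (v - 5)*(v + 2)*(v + 4)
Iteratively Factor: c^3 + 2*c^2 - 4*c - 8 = (c + 2)*(c^2 - 4) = (c - 2)*(c + 2)*(c + 2)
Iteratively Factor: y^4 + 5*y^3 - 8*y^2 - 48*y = (y + 4)*(y^3 + y^2 - 12*y) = (y - 3)*(y + 4)*(y^2 + 4*y) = y*(y - 3)*(y + 4)*(y + 4)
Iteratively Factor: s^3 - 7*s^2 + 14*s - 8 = (s - 1)*(s^2 - 6*s + 8) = (s - 4)*(s - 1)*(s - 2)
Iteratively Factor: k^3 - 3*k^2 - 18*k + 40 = (k + 4)*(k^2 - 7*k + 10) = (k - 5)*(k + 4)*(k - 2)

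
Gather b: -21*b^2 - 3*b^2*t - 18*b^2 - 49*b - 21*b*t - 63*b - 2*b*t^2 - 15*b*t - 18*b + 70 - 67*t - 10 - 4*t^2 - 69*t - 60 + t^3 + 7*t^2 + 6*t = b^2*(-3*t - 39) + b*(-2*t^2 - 36*t - 130) + t^3 + 3*t^2 - 130*t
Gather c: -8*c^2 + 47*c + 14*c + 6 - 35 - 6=-8*c^2 + 61*c - 35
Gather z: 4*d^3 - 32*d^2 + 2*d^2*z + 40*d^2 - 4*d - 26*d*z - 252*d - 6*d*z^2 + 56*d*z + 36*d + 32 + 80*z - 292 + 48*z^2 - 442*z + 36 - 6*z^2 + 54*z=4*d^3 + 8*d^2 - 220*d + z^2*(42 - 6*d) + z*(2*d^2 + 30*d - 308) - 224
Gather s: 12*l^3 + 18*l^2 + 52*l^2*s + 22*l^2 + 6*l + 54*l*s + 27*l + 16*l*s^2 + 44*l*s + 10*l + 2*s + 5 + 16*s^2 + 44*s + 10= 12*l^3 + 40*l^2 + 43*l + s^2*(16*l + 16) + s*(52*l^2 + 98*l + 46) + 15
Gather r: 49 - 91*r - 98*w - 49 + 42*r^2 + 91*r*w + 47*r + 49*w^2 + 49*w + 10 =42*r^2 + r*(91*w - 44) + 49*w^2 - 49*w + 10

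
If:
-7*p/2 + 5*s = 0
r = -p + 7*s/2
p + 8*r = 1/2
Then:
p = 5/126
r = 29/504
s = 1/36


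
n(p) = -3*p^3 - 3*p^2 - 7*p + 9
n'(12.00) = -1375.00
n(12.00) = -5691.00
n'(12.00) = -1375.00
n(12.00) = -5691.00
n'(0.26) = -9.17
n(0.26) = 6.92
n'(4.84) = -246.87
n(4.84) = -435.30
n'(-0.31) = -6.00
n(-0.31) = 10.97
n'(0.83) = -18.18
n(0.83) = -0.59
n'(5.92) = -357.94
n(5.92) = -760.00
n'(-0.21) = -6.14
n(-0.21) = 10.37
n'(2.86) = -97.78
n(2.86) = -105.74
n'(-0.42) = -6.07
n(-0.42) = 11.63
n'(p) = -9*p^2 - 6*p - 7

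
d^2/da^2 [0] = 0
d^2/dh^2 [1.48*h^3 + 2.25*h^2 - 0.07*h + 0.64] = 8.88*h + 4.5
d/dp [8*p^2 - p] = 16*p - 1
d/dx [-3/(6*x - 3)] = 2/(2*x - 1)^2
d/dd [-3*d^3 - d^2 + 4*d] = -9*d^2 - 2*d + 4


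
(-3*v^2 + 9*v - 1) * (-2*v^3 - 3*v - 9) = 6*v^5 - 18*v^4 + 11*v^3 - 78*v + 9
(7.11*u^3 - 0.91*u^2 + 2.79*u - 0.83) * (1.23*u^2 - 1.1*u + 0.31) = 8.7453*u^5 - 8.9403*u^4 + 6.6368*u^3 - 4.372*u^2 + 1.7779*u - 0.2573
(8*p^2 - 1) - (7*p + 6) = 8*p^2 - 7*p - 7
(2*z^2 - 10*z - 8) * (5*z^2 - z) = 10*z^4 - 52*z^3 - 30*z^2 + 8*z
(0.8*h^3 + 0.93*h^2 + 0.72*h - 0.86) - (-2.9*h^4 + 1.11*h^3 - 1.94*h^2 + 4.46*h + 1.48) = 2.9*h^4 - 0.31*h^3 + 2.87*h^2 - 3.74*h - 2.34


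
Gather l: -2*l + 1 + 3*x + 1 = -2*l + 3*x + 2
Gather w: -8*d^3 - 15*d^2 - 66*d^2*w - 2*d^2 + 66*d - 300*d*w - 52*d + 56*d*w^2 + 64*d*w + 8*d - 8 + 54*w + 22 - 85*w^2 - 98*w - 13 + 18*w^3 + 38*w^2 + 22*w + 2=-8*d^3 - 17*d^2 + 22*d + 18*w^3 + w^2*(56*d - 47) + w*(-66*d^2 - 236*d - 22) + 3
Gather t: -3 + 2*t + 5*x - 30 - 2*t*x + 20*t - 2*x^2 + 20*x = t*(22 - 2*x) - 2*x^2 + 25*x - 33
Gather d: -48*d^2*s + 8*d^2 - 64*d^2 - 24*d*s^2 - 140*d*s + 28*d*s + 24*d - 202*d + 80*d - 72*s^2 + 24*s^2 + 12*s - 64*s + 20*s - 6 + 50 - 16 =d^2*(-48*s - 56) + d*(-24*s^2 - 112*s - 98) - 48*s^2 - 32*s + 28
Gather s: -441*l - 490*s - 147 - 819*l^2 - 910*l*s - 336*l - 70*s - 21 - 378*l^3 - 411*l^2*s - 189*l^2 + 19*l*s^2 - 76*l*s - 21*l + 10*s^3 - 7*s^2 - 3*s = -378*l^3 - 1008*l^2 - 798*l + 10*s^3 + s^2*(19*l - 7) + s*(-411*l^2 - 986*l - 563) - 168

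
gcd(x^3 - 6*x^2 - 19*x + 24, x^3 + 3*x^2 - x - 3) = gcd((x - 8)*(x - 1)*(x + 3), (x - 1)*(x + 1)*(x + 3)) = x^2 + 2*x - 3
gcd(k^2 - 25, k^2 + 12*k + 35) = k + 5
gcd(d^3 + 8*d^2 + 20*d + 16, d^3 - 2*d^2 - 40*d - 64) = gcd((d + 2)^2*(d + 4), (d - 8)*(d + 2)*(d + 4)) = d^2 + 6*d + 8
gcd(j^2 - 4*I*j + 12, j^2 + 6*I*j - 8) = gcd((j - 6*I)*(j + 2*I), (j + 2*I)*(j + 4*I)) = j + 2*I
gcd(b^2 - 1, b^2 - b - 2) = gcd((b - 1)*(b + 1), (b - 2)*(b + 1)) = b + 1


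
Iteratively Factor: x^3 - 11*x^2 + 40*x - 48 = (x - 3)*(x^2 - 8*x + 16) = (x - 4)*(x - 3)*(x - 4)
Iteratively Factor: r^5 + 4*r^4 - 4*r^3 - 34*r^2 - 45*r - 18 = (r + 1)*(r^4 + 3*r^3 - 7*r^2 - 27*r - 18) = (r + 1)*(r + 2)*(r^3 + r^2 - 9*r - 9) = (r + 1)^2*(r + 2)*(r^2 - 9) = (r - 3)*(r + 1)^2*(r + 2)*(r + 3)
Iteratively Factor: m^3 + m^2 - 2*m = (m)*(m^2 + m - 2) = m*(m - 1)*(m + 2)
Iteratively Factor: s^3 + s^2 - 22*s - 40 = (s + 2)*(s^2 - s - 20) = (s + 2)*(s + 4)*(s - 5)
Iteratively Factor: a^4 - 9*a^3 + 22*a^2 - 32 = (a - 2)*(a^3 - 7*a^2 + 8*a + 16) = (a - 4)*(a - 2)*(a^2 - 3*a - 4) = (a - 4)^2*(a - 2)*(a + 1)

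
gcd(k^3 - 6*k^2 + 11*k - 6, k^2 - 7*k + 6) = k - 1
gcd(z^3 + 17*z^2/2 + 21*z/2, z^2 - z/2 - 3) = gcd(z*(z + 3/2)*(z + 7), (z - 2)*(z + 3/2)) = z + 3/2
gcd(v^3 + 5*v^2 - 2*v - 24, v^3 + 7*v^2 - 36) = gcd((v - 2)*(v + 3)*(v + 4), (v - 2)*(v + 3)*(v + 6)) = v^2 + v - 6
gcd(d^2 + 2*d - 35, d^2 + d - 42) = d + 7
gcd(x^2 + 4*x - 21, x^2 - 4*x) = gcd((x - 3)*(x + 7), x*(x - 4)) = 1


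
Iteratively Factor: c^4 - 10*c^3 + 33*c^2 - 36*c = (c - 4)*(c^3 - 6*c^2 + 9*c) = (c - 4)*(c - 3)*(c^2 - 3*c) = c*(c - 4)*(c - 3)*(c - 3)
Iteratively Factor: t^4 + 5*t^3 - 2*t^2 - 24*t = (t + 4)*(t^3 + t^2 - 6*t) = (t - 2)*(t + 4)*(t^2 + 3*t) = t*(t - 2)*(t + 4)*(t + 3)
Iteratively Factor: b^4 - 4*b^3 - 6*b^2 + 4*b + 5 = (b - 1)*(b^3 - 3*b^2 - 9*b - 5) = (b - 1)*(b + 1)*(b^2 - 4*b - 5) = (b - 5)*(b - 1)*(b + 1)*(b + 1)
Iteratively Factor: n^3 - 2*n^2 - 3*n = (n + 1)*(n^2 - 3*n) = (n - 3)*(n + 1)*(n)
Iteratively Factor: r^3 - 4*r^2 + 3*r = (r - 1)*(r^2 - 3*r) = (r - 3)*(r - 1)*(r)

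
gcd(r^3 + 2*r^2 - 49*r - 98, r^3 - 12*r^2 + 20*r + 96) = r + 2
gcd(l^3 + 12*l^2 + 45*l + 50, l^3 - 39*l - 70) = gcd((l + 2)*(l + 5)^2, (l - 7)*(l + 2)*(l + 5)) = l^2 + 7*l + 10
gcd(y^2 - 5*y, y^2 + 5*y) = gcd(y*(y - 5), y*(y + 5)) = y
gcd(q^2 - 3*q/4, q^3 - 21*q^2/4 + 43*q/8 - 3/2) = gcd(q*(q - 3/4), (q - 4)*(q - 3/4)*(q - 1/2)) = q - 3/4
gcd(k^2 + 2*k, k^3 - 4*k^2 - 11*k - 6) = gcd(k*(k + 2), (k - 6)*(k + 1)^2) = 1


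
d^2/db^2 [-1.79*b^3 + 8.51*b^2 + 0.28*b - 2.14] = 17.02 - 10.74*b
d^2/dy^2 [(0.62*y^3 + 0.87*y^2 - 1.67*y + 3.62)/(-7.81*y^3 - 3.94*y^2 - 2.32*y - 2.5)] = (-1.13686837721616e-13*y^7 - 67.976678*y^6 + 678.584346*y^5 - 2101.492932*y^4 - 1531.689476*y^3 - 1092.161616*y^2 + 103.597824*y + 2.09842400000001)/(476.379541*y^9 + 720.973902*y^8 + 788.250804*y^7 + 946.971622*y^6 + 695.724888*y^5 + 451.834968*y^4 + 296.036668*y^3 + 114.243*y^2 + 43.5*y + 15.625)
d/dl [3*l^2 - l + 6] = 6*l - 1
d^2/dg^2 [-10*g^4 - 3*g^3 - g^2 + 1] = -120*g^2 - 18*g - 2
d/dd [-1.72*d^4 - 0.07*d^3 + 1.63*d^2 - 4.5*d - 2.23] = -6.88*d^3 - 0.21*d^2 + 3.26*d - 4.5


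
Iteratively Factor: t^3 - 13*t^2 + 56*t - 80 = (t - 4)*(t^2 - 9*t + 20) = (t - 4)^2*(t - 5)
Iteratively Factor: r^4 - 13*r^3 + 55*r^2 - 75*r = (r - 5)*(r^3 - 8*r^2 + 15*r) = r*(r - 5)*(r^2 - 8*r + 15) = r*(r - 5)*(r - 3)*(r - 5)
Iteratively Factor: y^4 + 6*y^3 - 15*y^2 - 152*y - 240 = (y + 4)*(y^3 + 2*y^2 - 23*y - 60) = (y + 4)^2*(y^2 - 2*y - 15) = (y + 3)*(y + 4)^2*(y - 5)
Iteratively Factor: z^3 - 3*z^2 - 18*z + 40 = (z - 5)*(z^2 + 2*z - 8) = (z - 5)*(z + 4)*(z - 2)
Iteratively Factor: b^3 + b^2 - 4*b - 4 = (b + 2)*(b^2 - b - 2) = (b + 1)*(b + 2)*(b - 2)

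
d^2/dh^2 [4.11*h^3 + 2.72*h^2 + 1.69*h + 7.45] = 24.66*h + 5.44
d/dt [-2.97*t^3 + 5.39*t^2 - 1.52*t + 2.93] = -8.91*t^2 + 10.78*t - 1.52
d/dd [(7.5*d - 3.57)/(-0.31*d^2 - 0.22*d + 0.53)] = (2.325*d^2 - 2.2134*d + 3.1896)/(0.0961*d^4 + 0.1364*d^3 - 0.2802*d^2 - 0.2332*d + 0.2809)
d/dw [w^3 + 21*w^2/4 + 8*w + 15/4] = 3*w^2 + 21*w/2 + 8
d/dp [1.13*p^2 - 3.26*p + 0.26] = 2.26*p - 3.26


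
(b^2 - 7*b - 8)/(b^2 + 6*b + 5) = (b - 8)/(b + 5)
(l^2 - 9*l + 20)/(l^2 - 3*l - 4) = (l - 5)/(l + 1)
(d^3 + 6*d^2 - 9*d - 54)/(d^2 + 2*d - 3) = (d^2 + 3*d - 18)/(d - 1)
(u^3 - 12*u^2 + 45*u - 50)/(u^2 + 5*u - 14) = (u^2 - 10*u + 25)/(u + 7)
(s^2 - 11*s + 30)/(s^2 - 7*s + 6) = (s - 5)/(s - 1)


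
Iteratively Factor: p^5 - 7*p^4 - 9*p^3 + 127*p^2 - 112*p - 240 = (p - 4)*(p^4 - 3*p^3 - 21*p^2 + 43*p + 60) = (p - 5)*(p - 4)*(p^3 + 2*p^2 - 11*p - 12) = (p - 5)*(p - 4)*(p - 3)*(p^2 + 5*p + 4) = (p - 5)*(p - 4)*(p - 3)*(p + 4)*(p + 1)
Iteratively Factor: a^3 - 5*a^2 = (a)*(a^2 - 5*a) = a^2*(a - 5)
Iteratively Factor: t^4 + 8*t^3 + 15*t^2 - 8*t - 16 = (t + 1)*(t^3 + 7*t^2 + 8*t - 16) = (t - 1)*(t + 1)*(t^2 + 8*t + 16) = (t - 1)*(t + 1)*(t + 4)*(t + 4)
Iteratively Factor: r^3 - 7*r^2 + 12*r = (r)*(r^2 - 7*r + 12) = r*(r - 3)*(r - 4)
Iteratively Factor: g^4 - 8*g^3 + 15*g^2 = (g - 3)*(g^3 - 5*g^2) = g*(g - 3)*(g^2 - 5*g) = g^2*(g - 3)*(g - 5)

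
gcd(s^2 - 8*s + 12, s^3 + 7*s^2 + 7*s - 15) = 1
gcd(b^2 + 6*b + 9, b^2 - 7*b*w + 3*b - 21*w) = b + 3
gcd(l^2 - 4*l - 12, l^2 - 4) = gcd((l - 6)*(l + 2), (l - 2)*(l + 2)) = l + 2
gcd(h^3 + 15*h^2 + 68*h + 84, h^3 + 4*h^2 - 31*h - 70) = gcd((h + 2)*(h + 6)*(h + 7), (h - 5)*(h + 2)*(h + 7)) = h^2 + 9*h + 14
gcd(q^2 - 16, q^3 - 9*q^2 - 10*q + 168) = q + 4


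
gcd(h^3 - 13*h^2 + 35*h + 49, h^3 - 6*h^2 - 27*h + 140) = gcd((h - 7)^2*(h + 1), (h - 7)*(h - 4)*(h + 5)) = h - 7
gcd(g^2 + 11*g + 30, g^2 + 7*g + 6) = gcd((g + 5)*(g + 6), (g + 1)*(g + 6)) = g + 6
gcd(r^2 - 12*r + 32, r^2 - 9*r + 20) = r - 4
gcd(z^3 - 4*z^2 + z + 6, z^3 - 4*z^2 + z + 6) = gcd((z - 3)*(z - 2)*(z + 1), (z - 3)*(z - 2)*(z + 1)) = z^3 - 4*z^2 + z + 6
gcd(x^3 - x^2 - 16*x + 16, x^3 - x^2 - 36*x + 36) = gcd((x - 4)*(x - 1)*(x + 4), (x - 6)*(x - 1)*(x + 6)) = x - 1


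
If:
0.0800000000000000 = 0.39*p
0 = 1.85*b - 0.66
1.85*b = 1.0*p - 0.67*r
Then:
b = 0.36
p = 0.21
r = -0.68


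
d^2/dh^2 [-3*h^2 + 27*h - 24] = -6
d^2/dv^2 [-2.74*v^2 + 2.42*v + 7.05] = -5.48000000000000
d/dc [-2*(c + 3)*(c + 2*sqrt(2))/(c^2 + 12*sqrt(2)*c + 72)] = 2*(-10*sqrt(2)*c^2 + 3*c^2 - 144*c + 12*sqrt(2)*c - 144*sqrt(2) - 72)/(c^4 + 24*sqrt(2)*c^3 + 432*c^2 + 1728*sqrt(2)*c + 5184)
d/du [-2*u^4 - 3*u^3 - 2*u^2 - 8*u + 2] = -8*u^3 - 9*u^2 - 4*u - 8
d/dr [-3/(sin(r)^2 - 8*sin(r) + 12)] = 6*(sin(r) - 4)*cos(r)/(sin(r)^2 - 8*sin(r) + 12)^2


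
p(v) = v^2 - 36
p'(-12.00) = -24.00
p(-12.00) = 108.00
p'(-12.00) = -24.00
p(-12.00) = 108.00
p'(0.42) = 0.84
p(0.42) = -35.82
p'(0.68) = 1.36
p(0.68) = -35.54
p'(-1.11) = -2.22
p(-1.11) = -34.77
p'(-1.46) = -2.92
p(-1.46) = -33.87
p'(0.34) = 0.68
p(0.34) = -35.88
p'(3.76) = 7.52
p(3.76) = -21.86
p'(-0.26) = -0.52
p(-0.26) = -35.93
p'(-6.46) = -12.92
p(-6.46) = 5.73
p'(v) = 2*v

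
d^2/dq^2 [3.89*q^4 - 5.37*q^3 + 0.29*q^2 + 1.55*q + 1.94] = 46.68*q^2 - 32.22*q + 0.58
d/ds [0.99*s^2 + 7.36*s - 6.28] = 1.98*s + 7.36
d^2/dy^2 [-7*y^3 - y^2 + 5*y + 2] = -42*y - 2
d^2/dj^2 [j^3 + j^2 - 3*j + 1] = 6*j + 2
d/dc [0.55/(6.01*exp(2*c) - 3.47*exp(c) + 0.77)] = (1.9085 - 6.611*exp(c))*exp(c)/(6.01*exp(2*c) - 3.47*exp(c) + 0.77)^2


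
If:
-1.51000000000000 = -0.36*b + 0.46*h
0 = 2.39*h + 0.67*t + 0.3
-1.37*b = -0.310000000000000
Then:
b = 0.23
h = -3.11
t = 10.63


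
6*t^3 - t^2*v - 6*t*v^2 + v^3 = (-6*t + v)*(-t + v)*(t + v)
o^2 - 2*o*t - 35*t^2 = (o - 7*t)*(o + 5*t)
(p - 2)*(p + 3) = p^2 + p - 6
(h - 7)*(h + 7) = h^2 - 49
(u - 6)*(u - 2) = u^2 - 8*u + 12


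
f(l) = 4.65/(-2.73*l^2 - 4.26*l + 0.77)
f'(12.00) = 0.00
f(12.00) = -0.01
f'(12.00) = 0.00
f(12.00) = -0.01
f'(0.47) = 9.42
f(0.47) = -2.53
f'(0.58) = 5.03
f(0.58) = -1.78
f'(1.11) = 0.90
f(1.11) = -0.64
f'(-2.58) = -1.11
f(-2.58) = -0.73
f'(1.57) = 0.37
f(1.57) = -0.37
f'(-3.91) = -0.13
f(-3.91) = -0.19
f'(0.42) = 13.53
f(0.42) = -3.10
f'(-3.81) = -0.15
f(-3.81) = -0.21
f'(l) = 4.65*(5.46*l + 4.26)/(-2.73*l^2 - 4.26*l + 0.77)^2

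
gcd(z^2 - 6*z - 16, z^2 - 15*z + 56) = z - 8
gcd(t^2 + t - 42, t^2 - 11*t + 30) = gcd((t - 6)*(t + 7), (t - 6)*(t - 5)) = t - 6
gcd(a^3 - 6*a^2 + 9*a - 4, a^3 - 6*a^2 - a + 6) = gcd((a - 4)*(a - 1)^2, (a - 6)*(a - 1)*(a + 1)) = a - 1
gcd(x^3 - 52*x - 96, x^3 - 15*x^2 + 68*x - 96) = x - 8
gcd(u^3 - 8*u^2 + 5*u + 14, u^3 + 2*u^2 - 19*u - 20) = u + 1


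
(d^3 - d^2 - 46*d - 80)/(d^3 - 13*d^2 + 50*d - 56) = (d^3 - d^2 - 46*d - 80)/(d^3 - 13*d^2 + 50*d - 56)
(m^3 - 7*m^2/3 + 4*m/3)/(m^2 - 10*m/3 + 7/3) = m*(3*m - 4)/(3*m - 7)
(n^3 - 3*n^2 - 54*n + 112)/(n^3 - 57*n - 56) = (n - 2)/(n + 1)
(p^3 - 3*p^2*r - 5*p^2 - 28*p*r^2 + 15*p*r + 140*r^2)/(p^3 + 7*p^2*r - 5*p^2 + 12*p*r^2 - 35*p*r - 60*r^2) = (p - 7*r)/(p + 3*r)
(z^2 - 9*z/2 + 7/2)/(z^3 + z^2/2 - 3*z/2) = (2*z - 7)/(z*(2*z + 3))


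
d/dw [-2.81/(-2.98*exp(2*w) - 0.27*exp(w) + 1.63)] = (-16.7476*exp(w) - 0.7587)*exp(w)/(2.98*exp(2*w) + 0.27*exp(w) - 1.63)^2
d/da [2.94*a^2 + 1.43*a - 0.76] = 5.88*a + 1.43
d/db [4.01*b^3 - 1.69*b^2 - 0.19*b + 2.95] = 12.03*b^2 - 3.38*b - 0.19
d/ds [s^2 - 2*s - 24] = 2*s - 2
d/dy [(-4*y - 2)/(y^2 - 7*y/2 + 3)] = 4*(4*y^2 + 4*y - 19)/(4*y^4 - 28*y^3 + 73*y^2 - 84*y + 36)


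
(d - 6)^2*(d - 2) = d^3 - 14*d^2 + 60*d - 72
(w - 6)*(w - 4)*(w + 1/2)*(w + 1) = w^4 - 17*w^3/2 + 19*w^2/2 + 31*w + 12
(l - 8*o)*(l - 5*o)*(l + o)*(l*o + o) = l^4*o - 12*l^3*o^2 + l^3*o + 27*l^2*o^3 - 12*l^2*o^2 + 40*l*o^4 + 27*l*o^3 + 40*o^4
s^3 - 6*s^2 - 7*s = s*(s - 7)*(s + 1)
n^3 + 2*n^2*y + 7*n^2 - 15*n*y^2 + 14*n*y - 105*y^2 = (n + 7)*(n - 3*y)*(n + 5*y)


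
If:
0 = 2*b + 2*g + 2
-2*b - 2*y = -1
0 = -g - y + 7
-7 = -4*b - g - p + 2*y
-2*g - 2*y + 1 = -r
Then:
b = -15/4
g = 11/4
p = 111/4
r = 13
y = 17/4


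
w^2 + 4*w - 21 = (w - 3)*(w + 7)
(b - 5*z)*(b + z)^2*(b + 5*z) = b^4 + 2*b^3*z - 24*b^2*z^2 - 50*b*z^3 - 25*z^4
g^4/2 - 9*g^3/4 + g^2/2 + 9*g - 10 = (g/2 + 1)*(g - 5/2)*(g - 2)^2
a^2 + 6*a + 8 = (a + 2)*(a + 4)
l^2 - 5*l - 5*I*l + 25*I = (l - 5)*(l - 5*I)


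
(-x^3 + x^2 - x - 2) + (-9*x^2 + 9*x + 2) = -x^3 - 8*x^2 + 8*x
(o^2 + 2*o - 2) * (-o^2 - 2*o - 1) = -o^4 - 4*o^3 - 3*o^2 + 2*o + 2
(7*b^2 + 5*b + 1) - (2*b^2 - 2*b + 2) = 5*b^2 + 7*b - 1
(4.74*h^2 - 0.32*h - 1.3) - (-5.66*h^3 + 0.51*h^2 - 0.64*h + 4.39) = 5.66*h^3 + 4.23*h^2 + 0.32*h - 5.69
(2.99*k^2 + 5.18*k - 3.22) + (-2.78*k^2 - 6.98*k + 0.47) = 0.21*k^2 - 1.8*k - 2.75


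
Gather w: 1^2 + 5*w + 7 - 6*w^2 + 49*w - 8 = -6*w^2 + 54*w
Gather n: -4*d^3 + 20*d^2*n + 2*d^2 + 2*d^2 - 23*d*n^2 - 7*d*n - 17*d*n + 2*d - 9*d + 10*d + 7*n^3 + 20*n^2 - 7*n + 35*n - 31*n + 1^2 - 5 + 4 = -4*d^3 + 4*d^2 + 3*d + 7*n^3 + n^2*(20 - 23*d) + n*(20*d^2 - 24*d - 3)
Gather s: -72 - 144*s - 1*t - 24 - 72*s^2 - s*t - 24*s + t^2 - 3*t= -72*s^2 + s*(-t - 168) + t^2 - 4*t - 96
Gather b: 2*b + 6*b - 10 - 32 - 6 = 8*b - 48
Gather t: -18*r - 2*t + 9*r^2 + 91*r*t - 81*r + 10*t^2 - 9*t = 9*r^2 - 99*r + 10*t^2 + t*(91*r - 11)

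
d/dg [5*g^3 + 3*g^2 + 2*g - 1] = 15*g^2 + 6*g + 2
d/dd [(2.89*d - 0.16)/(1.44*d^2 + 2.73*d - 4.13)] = (-4.1616*d^2 + 0.4608*d - 11.4989)/(2.0736*d^4 + 7.8624*d^3 - 4.4415*d^2 - 22.5498*d + 17.0569)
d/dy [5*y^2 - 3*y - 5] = 10*y - 3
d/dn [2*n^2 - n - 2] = 4*n - 1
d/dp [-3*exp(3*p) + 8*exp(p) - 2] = (8 - 9*exp(2*p))*exp(p)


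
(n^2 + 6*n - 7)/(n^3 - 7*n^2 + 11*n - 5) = (n + 7)/(n^2 - 6*n + 5)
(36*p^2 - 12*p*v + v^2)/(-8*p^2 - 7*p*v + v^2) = (-36*p^2 + 12*p*v - v^2)/(8*p^2 + 7*p*v - v^2)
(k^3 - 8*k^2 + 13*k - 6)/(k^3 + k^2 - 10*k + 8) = (k^2 - 7*k + 6)/(k^2 + 2*k - 8)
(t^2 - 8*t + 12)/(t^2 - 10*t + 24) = (t - 2)/(t - 4)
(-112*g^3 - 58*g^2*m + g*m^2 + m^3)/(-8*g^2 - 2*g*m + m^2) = (56*g^2 + g*m - m^2)/(4*g - m)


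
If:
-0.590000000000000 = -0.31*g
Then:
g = 1.90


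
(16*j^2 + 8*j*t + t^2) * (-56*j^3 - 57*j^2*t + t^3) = -896*j^5 - 1360*j^4*t - 512*j^3*t^2 - 41*j^2*t^3 + 8*j*t^4 + t^5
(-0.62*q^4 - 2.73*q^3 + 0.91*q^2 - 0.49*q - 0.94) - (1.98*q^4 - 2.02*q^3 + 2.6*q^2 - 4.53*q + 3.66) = -2.6*q^4 - 0.71*q^3 - 1.69*q^2 + 4.04*q - 4.6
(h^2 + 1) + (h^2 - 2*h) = 2*h^2 - 2*h + 1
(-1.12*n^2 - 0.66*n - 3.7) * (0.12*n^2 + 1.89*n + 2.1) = -0.1344*n^4 - 2.196*n^3 - 4.0434*n^2 - 8.379*n - 7.77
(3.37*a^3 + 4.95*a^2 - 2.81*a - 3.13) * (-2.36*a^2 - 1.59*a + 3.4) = -7.9532*a^5 - 17.0403*a^4 + 10.2191*a^3 + 28.6847*a^2 - 4.5773*a - 10.642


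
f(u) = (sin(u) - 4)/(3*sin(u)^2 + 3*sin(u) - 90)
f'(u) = (-6*sin(u)*cos(u) - 3*cos(u))*(sin(u) - 4)/(3*sin(u)^2 + 3*sin(u) - 90)^2 + cos(u)/(3*sin(u)^2 + 3*sin(u) - 90) = (8*sin(u) + cos(u)^2 - 27)*cos(u)/(3*(sin(u)^2 + sin(u) - 30)^2)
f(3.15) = 0.04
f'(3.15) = 0.01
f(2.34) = 0.04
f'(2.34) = 0.01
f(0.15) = 0.04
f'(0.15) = -0.01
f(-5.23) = 0.04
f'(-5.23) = -0.00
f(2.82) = 0.04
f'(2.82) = 0.01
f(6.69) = 0.04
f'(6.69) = -0.01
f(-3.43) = 0.04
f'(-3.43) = 0.01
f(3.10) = 0.04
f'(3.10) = 0.01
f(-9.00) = 0.05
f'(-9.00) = 0.01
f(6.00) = 0.05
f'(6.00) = -0.00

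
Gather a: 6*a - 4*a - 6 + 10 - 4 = 2*a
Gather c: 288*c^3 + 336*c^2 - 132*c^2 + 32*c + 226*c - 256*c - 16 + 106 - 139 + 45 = 288*c^3 + 204*c^2 + 2*c - 4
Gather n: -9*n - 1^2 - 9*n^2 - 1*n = -9*n^2 - 10*n - 1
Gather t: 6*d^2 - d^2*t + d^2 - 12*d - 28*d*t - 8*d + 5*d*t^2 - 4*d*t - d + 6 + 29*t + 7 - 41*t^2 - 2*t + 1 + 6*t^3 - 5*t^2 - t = 7*d^2 - 21*d + 6*t^3 + t^2*(5*d - 46) + t*(-d^2 - 32*d + 26) + 14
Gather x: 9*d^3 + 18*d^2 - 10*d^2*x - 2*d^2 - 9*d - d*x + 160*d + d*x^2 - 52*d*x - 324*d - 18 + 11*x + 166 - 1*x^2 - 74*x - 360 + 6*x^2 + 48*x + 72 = 9*d^3 + 16*d^2 - 173*d + x^2*(d + 5) + x*(-10*d^2 - 53*d - 15) - 140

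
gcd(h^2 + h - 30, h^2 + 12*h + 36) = h + 6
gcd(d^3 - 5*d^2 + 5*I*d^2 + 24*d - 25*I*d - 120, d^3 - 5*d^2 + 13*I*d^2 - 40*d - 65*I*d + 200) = d^2 + d*(-5 + 8*I) - 40*I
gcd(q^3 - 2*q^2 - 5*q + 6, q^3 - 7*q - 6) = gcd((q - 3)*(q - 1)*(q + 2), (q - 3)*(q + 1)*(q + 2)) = q^2 - q - 6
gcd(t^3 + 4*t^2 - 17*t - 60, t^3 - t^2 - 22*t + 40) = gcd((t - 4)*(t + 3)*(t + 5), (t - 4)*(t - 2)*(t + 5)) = t^2 + t - 20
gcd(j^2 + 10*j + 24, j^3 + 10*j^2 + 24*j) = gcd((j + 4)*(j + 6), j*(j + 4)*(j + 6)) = j^2 + 10*j + 24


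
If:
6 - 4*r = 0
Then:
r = 3/2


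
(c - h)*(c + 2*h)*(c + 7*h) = c^3 + 8*c^2*h + 5*c*h^2 - 14*h^3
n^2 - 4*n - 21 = (n - 7)*(n + 3)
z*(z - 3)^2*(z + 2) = z^4 - 4*z^3 - 3*z^2 + 18*z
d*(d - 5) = d^2 - 5*d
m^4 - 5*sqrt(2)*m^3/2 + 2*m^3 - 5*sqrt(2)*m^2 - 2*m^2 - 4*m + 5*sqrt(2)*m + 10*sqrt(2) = (m + 2)*(m - 5*sqrt(2)/2)*(m - sqrt(2))*(m + sqrt(2))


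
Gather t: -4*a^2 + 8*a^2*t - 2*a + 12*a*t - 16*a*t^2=-4*a^2 - 16*a*t^2 - 2*a + t*(8*a^2 + 12*a)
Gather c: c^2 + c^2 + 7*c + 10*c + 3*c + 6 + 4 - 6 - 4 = 2*c^2 + 20*c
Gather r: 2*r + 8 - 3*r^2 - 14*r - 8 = -3*r^2 - 12*r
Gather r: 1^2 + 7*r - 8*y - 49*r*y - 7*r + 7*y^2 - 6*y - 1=-49*r*y + 7*y^2 - 14*y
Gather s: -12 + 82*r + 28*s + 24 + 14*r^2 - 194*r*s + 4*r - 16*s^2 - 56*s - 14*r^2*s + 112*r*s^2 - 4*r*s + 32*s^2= 14*r^2 + 86*r + s^2*(112*r + 16) + s*(-14*r^2 - 198*r - 28) + 12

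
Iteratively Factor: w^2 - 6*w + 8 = (w - 4)*(w - 2)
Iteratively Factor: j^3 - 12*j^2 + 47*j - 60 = (j - 3)*(j^2 - 9*j + 20) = (j - 5)*(j - 3)*(j - 4)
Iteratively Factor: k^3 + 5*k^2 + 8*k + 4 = (k + 2)*(k^2 + 3*k + 2) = (k + 2)^2*(k + 1)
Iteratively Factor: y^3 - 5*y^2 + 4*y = (y)*(y^2 - 5*y + 4) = y*(y - 1)*(y - 4)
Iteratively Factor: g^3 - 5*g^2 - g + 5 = (g - 1)*(g^2 - 4*g - 5) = (g - 1)*(g + 1)*(g - 5)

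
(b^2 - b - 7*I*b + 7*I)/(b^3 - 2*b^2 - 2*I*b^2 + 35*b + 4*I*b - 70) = (b - 1)/(b^2 + b*(-2 + 5*I) - 10*I)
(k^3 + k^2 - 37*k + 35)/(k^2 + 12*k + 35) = (k^2 - 6*k + 5)/(k + 5)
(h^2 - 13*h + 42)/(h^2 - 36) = (h - 7)/(h + 6)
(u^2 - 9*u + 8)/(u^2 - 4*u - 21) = (-u^2 + 9*u - 8)/(-u^2 + 4*u + 21)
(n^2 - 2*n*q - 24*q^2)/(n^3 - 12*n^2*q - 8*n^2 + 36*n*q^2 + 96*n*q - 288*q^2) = (-n - 4*q)/(-n^2 + 6*n*q + 8*n - 48*q)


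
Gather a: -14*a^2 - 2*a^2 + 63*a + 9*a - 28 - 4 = -16*a^2 + 72*a - 32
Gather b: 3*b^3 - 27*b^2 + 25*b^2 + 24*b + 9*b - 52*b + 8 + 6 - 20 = 3*b^3 - 2*b^2 - 19*b - 6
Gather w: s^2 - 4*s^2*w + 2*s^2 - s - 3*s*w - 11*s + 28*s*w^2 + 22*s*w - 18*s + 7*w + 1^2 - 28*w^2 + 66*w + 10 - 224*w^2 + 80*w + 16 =3*s^2 - 30*s + w^2*(28*s - 252) + w*(-4*s^2 + 19*s + 153) + 27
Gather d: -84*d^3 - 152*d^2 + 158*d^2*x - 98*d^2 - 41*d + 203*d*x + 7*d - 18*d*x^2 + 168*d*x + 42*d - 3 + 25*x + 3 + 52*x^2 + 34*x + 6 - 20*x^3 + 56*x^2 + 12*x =-84*d^3 + d^2*(158*x - 250) + d*(-18*x^2 + 371*x + 8) - 20*x^3 + 108*x^2 + 71*x + 6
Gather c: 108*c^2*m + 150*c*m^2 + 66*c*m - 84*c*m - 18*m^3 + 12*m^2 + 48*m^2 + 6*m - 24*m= 108*c^2*m + c*(150*m^2 - 18*m) - 18*m^3 + 60*m^2 - 18*m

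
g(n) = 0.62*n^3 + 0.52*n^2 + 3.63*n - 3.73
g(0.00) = -3.73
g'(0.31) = 4.13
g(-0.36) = -5.00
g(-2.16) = -15.39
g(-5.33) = -102.19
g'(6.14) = 80.14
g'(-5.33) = 50.93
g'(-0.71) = 3.83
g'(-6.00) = 64.35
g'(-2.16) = 10.06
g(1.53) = 5.26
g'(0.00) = 3.63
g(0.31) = -2.54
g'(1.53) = 9.58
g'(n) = 1.86*n^2 + 1.04*n + 3.63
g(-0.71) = -6.27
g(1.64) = 6.36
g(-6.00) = -140.71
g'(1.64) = 10.34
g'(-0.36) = 3.50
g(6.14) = 181.68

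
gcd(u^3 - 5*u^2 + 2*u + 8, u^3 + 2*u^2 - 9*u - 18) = 1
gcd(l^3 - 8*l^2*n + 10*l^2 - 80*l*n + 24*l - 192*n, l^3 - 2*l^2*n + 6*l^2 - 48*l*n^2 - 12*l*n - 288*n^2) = l^2 - 8*l*n + 6*l - 48*n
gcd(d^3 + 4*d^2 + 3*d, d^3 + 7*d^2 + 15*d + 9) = d^2 + 4*d + 3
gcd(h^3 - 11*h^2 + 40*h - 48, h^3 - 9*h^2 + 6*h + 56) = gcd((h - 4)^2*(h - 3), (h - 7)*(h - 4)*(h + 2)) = h - 4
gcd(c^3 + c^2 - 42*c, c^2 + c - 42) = c^2 + c - 42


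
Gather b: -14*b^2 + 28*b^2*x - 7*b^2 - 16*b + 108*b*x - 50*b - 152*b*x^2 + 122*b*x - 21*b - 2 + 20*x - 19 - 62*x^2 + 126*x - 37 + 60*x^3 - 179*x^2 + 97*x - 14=b^2*(28*x - 21) + b*(-152*x^2 + 230*x - 87) + 60*x^3 - 241*x^2 + 243*x - 72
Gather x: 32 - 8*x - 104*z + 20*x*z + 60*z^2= x*(20*z - 8) + 60*z^2 - 104*z + 32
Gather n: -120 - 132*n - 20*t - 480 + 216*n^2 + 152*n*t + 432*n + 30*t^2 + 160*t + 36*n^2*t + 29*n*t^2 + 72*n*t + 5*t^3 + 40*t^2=n^2*(36*t + 216) + n*(29*t^2 + 224*t + 300) + 5*t^3 + 70*t^2 + 140*t - 600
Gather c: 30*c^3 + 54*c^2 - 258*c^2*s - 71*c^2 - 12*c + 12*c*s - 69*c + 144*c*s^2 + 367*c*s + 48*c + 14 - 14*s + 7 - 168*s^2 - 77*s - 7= 30*c^3 + c^2*(-258*s - 17) + c*(144*s^2 + 379*s - 33) - 168*s^2 - 91*s + 14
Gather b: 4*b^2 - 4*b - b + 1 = 4*b^2 - 5*b + 1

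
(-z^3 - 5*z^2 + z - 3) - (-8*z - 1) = -z^3 - 5*z^2 + 9*z - 2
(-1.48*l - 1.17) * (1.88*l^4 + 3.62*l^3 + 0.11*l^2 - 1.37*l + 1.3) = -2.7824*l^5 - 7.5572*l^4 - 4.3982*l^3 + 1.8989*l^2 - 0.3211*l - 1.521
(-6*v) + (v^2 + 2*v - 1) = v^2 - 4*v - 1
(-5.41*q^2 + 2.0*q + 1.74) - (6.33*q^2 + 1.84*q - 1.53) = -11.74*q^2 + 0.16*q + 3.27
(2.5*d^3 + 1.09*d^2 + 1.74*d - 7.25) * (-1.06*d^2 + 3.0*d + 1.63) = -2.65*d^5 + 6.3446*d^4 + 5.5006*d^3 + 14.6817*d^2 - 18.9138*d - 11.8175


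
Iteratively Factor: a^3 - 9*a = (a + 3)*(a^2 - 3*a) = (a - 3)*(a + 3)*(a)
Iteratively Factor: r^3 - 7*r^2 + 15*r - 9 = (r - 3)*(r^2 - 4*r + 3) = (r - 3)*(r - 1)*(r - 3)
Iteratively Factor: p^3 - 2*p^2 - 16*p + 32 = (p - 2)*(p^2 - 16) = (p - 4)*(p - 2)*(p + 4)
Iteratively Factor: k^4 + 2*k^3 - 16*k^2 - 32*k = (k + 2)*(k^3 - 16*k) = (k + 2)*(k + 4)*(k^2 - 4*k) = (k - 4)*(k + 2)*(k + 4)*(k)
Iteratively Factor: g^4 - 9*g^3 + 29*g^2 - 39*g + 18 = (g - 3)*(g^3 - 6*g^2 + 11*g - 6) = (g - 3)^2*(g^2 - 3*g + 2) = (g - 3)^2*(g - 2)*(g - 1)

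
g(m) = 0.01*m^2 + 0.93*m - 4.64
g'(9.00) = 1.11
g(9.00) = 4.54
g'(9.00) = 1.11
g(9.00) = 4.54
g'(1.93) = 0.97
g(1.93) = -2.81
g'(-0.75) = 0.92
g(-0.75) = -5.33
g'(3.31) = 1.00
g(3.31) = -1.45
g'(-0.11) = 0.93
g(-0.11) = -4.74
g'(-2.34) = 0.88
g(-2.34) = -6.76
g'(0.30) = 0.94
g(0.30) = -4.36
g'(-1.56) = 0.90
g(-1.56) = -6.07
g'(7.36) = 1.08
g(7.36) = 2.75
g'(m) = 0.02*m + 0.93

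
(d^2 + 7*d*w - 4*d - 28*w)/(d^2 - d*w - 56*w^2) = (4 - d)/(-d + 8*w)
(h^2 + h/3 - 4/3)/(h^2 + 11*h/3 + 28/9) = 3*(h - 1)/(3*h + 7)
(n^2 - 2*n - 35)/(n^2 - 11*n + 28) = (n + 5)/(n - 4)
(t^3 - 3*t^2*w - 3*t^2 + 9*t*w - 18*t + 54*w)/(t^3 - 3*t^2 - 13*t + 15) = (t^2 - 3*t*w - 6*t + 18*w)/(t^2 - 6*t + 5)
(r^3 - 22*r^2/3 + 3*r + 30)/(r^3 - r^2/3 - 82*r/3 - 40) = (r - 3)/(r + 4)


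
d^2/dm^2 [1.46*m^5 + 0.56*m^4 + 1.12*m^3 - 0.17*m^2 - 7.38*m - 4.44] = 29.2*m^3 + 6.72*m^2 + 6.72*m - 0.34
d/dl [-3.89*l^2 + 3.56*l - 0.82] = 3.56 - 7.78*l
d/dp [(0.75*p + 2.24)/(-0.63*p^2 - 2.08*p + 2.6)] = (0.4725*p^2 + 2.8224*p + 6.6092)/(0.3969*p^4 + 2.6208*p^3 + 1.0504*p^2 - 10.816*p + 6.76)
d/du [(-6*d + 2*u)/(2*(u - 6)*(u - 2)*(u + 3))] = (9*d*u^2 - 30*d*u - 36*d - 2*u^3 + 5*u^2 + 36)/(u^6 - 10*u^5 + u^4 + 192*u^3 - 216*u^2 - 864*u + 1296)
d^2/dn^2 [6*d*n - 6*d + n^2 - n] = 2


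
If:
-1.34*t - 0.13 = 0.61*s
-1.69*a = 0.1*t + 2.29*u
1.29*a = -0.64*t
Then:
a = -1.53852613898803*u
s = -6.81223433364425*u - 0.213114754098361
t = 3.10109174889775*u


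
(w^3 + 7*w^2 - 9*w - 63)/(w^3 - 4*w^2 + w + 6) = (w^2 + 10*w + 21)/(w^2 - w - 2)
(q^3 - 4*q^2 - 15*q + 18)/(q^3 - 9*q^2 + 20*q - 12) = (q + 3)/(q - 2)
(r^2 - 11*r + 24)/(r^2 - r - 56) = (r - 3)/(r + 7)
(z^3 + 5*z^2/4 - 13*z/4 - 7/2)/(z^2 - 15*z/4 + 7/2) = (z^2 + 3*z + 2)/(z - 2)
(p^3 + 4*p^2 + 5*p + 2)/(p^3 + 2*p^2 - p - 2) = (p + 1)/(p - 1)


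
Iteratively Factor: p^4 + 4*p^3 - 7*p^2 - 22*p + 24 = (p + 4)*(p^3 - 7*p + 6) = (p - 1)*(p + 4)*(p^2 + p - 6) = (p - 2)*(p - 1)*(p + 4)*(p + 3)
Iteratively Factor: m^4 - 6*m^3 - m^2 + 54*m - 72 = (m - 3)*(m^3 - 3*m^2 - 10*m + 24) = (m - 3)*(m - 2)*(m^2 - m - 12) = (m - 4)*(m - 3)*(m - 2)*(m + 3)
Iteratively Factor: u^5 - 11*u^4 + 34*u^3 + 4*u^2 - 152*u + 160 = (u - 2)*(u^4 - 9*u^3 + 16*u^2 + 36*u - 80) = (u - 2)^2*(u^3 - 7*u^2 + 2*u + 40) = (u - 5)*(u - 2)^2*(u^2 - 2*u - 8) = (u - 5)*(u - 4)*(u - 2)^2*(u + 2)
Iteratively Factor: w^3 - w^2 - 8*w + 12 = (w - 2)*(w^2 + w - 6) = (w - 2)*(w + 3)*(w - 2)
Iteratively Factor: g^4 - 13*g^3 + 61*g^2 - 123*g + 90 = (g - 5)*(g^3 - 8*g^2 + 21*g - 18) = (g - 5)*(g - 3)*(g^2 - 5*g + 6) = (g - 5)*(g - 3)*(g - 2)*(g - 3)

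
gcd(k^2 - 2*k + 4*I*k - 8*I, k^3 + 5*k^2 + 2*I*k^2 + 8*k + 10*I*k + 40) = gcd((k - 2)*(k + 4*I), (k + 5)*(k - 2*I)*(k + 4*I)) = k + 4*I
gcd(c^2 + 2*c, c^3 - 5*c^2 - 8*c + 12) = c + 2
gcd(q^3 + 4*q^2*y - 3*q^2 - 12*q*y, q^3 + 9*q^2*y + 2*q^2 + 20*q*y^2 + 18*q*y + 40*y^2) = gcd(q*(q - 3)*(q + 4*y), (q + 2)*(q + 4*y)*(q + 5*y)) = q + 4*y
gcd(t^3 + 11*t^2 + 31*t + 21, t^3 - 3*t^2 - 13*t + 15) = t + 3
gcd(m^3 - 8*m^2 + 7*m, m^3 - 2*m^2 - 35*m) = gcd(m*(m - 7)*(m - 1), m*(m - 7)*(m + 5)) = m^2 - 7*m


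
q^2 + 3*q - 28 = (q - 4)*(q + 7)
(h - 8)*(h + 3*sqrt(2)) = h^2 - 8*h + 3*sqrt(2)*h - 24*sqrt(2)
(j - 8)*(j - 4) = j^2 - 12*j + 32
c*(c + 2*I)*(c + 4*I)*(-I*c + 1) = -I*c^4 + 7*c^3 + 14*I*c^2 - 8*c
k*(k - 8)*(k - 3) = k^3 - 11*k^2 + 24*k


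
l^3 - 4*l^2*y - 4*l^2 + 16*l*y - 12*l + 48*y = (l - 6)*(l + 2)*(l - 4*y)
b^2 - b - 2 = (b - 2)*(b + 1)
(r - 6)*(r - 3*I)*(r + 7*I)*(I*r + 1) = I*r^4 - 3*r^3 - 6*I*r^3 + 18*r^2 + 25*I*r^2 + 21*r - 150*I*r - 126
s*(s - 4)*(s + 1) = s^3 - 3*s^2 - 4*s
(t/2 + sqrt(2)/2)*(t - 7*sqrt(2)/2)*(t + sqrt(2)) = t^3/2 - 3*sqrt(2)*t^2/4 - 6*t - 7*sqrt(2)/2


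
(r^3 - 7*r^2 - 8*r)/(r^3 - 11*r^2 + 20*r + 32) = r/(r - 4)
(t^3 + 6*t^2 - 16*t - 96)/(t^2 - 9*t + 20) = (t^2 + 10*t + 24)/(t - 5)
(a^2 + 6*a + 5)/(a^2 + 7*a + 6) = (a + 5)/(a + 6)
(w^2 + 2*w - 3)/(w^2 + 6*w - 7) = (w + 3)/(w + 7)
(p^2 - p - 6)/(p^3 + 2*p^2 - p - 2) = (p - 3)/(p^2 - 1)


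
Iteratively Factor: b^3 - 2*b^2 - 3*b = (b - 3)*(b^2 + b) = (b - 3)*(b + 1)*(b)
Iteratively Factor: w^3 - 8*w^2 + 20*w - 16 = (w - 2)*(w^2 - 6*w + 8) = (w - 4)*(w - 2)*(w - 2)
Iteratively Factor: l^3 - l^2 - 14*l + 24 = (l - 2)*(l^2 + l - 12) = (l - 3)*(l - 2)*(l + 4)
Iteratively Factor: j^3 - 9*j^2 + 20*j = (j - 4)*(j^2 - 5*j) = (j - 5)*(j - 4)*(j)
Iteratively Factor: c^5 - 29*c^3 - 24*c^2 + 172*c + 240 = (c + 2)*(c^4 - 2*c^3 - 25*c^2 + 26*c + 120) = (c + 2)*(c + 4)*(c^3 - 6*c^2 - c + 30) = (c + 2)^2*(c + 4)*(c^2 - 8*c + 15) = (c - 5)*(c + 2)^2*(c + 4)*(c - 3)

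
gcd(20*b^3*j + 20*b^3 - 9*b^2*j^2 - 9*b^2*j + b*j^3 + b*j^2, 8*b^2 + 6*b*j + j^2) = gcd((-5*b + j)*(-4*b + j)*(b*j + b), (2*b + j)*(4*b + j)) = 1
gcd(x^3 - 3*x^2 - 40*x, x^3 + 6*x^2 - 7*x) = x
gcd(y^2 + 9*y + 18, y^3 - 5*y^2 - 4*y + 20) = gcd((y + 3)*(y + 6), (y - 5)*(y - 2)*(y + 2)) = 1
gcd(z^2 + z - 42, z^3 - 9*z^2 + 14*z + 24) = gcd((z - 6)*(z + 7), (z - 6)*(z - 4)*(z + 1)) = z - 6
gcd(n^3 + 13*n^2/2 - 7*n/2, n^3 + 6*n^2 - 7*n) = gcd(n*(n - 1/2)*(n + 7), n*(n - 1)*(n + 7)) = n^2 + 7*n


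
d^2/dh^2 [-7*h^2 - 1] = -14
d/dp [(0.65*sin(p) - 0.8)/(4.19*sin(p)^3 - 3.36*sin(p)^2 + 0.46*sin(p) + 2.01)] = (-5.447*sin(p)^3 + 12.24*sin(p)^2 - 5.376*sin(p) + 1.6745)*cos(p)/(17.5561*sin(p)^6 - 28.1568*sin(p)^5 + 15.1444*sin(p)^4 + 13.7526*sin(p)^3 - 13.2956*sin(p)^2 + 1.8492*sin(p) + 4.0401)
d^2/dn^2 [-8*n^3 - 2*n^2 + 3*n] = -48*n - 4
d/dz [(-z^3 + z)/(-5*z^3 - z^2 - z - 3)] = (z^4 + 12*z^3 + 10*z^2 - 3)/(25*z^6 + 10*z^5 + 11*z^4 + 32*z^3 + 7*z^2 + 6*z + 9)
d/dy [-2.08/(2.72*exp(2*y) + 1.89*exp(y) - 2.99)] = (11.3152*exp(y) + 3.9312)*exp(y)/(2.72*exp(2*y) + 1.89*exp(y) - 2.99)^2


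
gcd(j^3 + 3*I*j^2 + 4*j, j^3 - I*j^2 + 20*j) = j^2 + 4*I*j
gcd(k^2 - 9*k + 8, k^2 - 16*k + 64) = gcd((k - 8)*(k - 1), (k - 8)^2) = k - 8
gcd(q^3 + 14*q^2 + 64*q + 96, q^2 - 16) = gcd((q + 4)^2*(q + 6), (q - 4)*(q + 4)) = q + 4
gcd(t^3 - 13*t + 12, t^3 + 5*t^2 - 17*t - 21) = t - 3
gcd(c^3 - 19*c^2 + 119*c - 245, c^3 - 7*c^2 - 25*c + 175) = c^2 - 12*c + 35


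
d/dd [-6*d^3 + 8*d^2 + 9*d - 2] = -18*d^2 + 16*d + 9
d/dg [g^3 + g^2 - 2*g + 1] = 3*g^2 + 2*g - 2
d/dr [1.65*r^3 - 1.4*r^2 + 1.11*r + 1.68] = 4.95*r^2 - 2.8*r + 1.11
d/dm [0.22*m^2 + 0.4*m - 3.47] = 0.44*m + 0.4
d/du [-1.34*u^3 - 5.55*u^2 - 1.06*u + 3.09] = -4.02*u^2 - 11.1*u - 1.06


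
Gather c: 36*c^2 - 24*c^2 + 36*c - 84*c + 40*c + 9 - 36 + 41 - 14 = 12*c^2 - 8*c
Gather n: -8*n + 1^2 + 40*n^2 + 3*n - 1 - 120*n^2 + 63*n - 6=-80*n^2 + 58*n - 6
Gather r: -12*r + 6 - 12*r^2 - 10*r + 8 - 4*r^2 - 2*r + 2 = -16*r^2 - 24*r + 16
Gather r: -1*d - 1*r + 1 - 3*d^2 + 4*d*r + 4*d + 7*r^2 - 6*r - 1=-3*d^2 + 3*d + 7*r^2 + r*(4*d - 7)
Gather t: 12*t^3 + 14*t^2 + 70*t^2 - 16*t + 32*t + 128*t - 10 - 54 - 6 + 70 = 12*t^3 + 84*t^2 + 144*t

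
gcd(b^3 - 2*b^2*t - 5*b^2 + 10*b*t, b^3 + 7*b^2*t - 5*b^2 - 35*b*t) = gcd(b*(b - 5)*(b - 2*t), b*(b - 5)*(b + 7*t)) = b^2 - 5*b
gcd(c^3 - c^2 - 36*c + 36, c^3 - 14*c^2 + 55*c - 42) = c^2 - 7*c + 6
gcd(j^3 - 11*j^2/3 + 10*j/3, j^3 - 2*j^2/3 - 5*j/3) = j^2 - 5*j/3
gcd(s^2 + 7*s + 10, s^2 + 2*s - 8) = 1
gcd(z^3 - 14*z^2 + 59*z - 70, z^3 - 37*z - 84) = z - 7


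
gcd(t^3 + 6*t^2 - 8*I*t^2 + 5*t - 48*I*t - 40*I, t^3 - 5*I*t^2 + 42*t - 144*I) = t - 8*I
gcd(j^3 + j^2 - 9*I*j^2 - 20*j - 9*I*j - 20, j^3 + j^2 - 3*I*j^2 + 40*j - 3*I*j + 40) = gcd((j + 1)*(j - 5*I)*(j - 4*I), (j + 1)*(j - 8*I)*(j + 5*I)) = j + 1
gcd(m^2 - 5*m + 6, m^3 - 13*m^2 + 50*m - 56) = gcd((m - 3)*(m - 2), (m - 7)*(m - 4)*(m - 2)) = m - 2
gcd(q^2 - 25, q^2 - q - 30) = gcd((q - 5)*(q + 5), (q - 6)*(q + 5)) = q + 5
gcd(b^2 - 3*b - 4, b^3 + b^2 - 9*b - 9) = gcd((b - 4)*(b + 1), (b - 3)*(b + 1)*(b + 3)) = b + 1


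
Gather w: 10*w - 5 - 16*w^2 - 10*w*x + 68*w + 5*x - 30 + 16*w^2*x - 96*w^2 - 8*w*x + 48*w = w^2*(16*x - 112) + w*(126 - 18*x) + 5*x - 35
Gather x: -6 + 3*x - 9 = 3*x - 15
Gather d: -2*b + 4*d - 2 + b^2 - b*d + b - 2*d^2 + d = b^2 - b - 2*d^2 + d*(5 - b) - 2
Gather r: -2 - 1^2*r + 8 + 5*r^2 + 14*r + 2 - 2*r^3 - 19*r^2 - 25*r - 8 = -2*r^3 - 14*r^2 - 12*r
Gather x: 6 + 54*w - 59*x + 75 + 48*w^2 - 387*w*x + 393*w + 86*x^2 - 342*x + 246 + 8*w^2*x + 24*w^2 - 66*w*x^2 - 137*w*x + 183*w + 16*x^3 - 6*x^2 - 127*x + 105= 72*w^2 + 630*w + 16*x^3 + x^2*(80 - 66*w) + x*(8*w^2 - 524*w - 528) + 432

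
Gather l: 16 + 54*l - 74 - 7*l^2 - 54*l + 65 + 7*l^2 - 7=0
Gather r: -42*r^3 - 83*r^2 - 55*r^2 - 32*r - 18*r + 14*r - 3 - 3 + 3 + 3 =-42*r^3 - 138*r^2 - 36*r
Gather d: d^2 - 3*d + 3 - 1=d^2 - 3*d + 2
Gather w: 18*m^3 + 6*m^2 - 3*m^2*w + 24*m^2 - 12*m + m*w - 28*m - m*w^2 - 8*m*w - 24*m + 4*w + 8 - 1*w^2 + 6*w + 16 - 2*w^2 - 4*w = 18*m^3 + 30*m^2 - 64*m + w^2*(-m - 3) + w*(-3*m^2 - 7*m + 6) + 24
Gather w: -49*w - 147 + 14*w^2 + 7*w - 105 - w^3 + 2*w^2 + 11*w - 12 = -w^3 + 16*w^2 - 31*w - 264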